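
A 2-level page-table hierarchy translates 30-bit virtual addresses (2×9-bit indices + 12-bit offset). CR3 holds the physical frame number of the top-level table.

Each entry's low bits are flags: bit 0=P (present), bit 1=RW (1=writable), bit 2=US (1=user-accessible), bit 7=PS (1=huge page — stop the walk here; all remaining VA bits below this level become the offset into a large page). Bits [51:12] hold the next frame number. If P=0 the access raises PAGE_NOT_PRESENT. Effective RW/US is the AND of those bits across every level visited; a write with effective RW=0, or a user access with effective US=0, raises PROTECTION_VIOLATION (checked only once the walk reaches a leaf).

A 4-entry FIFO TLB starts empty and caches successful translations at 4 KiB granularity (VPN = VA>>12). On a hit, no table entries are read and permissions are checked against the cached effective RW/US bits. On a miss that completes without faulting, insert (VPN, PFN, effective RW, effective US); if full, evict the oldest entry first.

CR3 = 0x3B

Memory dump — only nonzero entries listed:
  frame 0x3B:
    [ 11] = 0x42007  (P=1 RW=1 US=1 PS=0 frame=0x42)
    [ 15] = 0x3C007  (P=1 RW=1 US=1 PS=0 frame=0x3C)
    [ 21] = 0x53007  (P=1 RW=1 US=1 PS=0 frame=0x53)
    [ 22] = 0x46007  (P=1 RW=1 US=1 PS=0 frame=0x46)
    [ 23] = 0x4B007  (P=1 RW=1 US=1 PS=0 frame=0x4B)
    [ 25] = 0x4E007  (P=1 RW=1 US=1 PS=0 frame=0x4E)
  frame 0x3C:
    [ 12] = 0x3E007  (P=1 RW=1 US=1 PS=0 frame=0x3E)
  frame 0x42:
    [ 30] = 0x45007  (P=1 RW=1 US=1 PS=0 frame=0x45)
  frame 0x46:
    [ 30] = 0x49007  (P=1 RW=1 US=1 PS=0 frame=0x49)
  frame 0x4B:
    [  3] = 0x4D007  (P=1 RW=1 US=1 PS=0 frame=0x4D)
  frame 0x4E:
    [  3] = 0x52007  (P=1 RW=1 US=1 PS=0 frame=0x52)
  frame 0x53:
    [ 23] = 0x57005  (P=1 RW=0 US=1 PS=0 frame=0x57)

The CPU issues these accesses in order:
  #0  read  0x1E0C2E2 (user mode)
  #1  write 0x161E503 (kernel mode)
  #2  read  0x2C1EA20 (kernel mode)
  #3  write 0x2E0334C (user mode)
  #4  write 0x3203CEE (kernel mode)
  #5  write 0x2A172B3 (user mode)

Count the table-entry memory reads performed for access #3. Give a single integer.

Per-access translation:
#0 VA=0x1E0C2E2 (r,user):
  lvl0: tbl 0x3B, slot 15 ⇒ 0x3C007 (P1/RW1/US1/PS0)
  lvl1: tbl 0x3C, slot 12 ⇒ 0x3E007 (P1/RW1/US1/PS0)
  ⇒ phys 0x3E2E2  [2 reads]
#1 VA=0x161E503 (w,kernel):
  lvl0: tbl 0x3B, slot 11 ⇒ 0x42007 (P1/RW1/US1/PS0)
  lvl1: tbl 0x42, slot 30 ⇒ 0x45007 (P1/RW1/US1/PS0)
  ⇒ phys 0x45503  [2 reads]
#2 VA=0x2C1EA20 (r,kernel):
  lvl0: tbl 0x3B, slot 22 ⇒ 0x46007 (P1/RW1/US1/PS0)
  lvl1: tbl 0x46, slot 30 ⇒ 0x49007 (P1/RW1/US1/PS0)
  ⇒ phys 0x49A20  [2 reads]
#3 VA=0x2E0334C (w,user):
  lvl0: tbl 0x3B, slot 23 ⇒ 0x4B007 (P1/RW1/US1/PS0)
  lvl1: tbl 0x4B, slot 3 ⇒ 0x4D007 (P1/RW1/US1/PS0)
  ⇒ phys 0x4D34C  [2 reads]
#4 VA=0x3203CEE (w,kernel):
  lvl0: tbl 0x3B, slot 25 ⇒ 0x4E007 (P1/RW1/US1/PS0)
  lvl1: tbl 0x4E, slot 3 ⇒ 0x52007 (P1/RW1/US1/PS0)
  ⇒ phys 0x52CEE  [2 reads]
#5 VA=0x2A172B3 (w,user):
  lvl0: tbl 0x3B, slot 21 ⇒ 0x53007 (P1/RW1/US1/PS0)
  lvl1: tbl 0x53, slot 23 ⇒ 0x57005 (P1/RW0/US1/PS0)
  ✗ PROTECTION_VIOLATION  [2 reads]

Entries read for #3: 2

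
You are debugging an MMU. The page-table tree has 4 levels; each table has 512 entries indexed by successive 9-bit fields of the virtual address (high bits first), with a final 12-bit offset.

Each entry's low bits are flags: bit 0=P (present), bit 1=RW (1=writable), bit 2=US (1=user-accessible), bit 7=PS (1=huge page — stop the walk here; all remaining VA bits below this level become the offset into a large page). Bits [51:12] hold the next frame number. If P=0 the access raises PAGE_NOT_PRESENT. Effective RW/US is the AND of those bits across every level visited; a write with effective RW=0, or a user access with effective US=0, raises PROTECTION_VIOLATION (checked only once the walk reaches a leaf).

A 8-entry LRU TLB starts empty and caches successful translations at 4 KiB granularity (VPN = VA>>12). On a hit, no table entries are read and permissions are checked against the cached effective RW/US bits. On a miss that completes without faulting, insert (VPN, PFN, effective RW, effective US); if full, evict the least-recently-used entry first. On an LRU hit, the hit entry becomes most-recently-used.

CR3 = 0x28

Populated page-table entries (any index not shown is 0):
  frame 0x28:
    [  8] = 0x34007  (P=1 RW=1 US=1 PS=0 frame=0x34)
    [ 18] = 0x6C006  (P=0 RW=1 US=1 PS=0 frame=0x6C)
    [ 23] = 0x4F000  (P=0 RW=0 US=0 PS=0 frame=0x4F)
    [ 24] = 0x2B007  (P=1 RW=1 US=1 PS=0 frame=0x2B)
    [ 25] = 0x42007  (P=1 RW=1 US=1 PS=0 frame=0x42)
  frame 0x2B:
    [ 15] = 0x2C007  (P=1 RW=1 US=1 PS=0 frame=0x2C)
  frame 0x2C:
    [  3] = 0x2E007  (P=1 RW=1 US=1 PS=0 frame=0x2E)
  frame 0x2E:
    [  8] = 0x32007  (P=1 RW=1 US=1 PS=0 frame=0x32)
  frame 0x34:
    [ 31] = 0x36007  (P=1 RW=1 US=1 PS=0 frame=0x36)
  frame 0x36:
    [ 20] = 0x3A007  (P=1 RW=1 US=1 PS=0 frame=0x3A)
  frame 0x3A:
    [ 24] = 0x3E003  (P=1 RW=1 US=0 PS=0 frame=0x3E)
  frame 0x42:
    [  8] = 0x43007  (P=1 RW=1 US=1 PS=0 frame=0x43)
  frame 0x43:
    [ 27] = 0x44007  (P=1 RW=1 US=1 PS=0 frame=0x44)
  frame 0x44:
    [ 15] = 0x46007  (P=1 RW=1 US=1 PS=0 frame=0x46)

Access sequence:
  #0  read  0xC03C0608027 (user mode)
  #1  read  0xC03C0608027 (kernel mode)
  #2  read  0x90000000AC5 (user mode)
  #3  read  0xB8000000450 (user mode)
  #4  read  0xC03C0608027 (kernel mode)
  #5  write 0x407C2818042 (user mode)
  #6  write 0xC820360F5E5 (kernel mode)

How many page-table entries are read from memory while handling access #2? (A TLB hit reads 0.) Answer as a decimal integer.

Per-access translation:
#0 VA=0xC03C0608027 (r,user):
  lvl0: tbl 0x28, slot 24 ⇒ 0x2B007 (P1/RW1/US1/PS0)
  lvl1: tbl 0x2B, slot 15 ⇒ 0x2C007 (P1/RW1/US1/PS0)
  lvl2: tbl 0x2C, slot 3 ⇒ 0x2E007 (P1/RW1/US1/PS0)
  lvl3: tbl 0x2E, slot 8 ⇒ 0x32007 (P1/RW1/US1/PS0)
  ⇒ phys 0x32027  [4 reads]
#1 VA=0xC03C0608027 (r,kernel):
  TLB hit vpn=0xC03C0608 → PA=0x32027
#2 VA=0x90000000AC5 (r,user):
  lvl0: tbl 0x28, slot 18 ⇒ 0x6C006 (P0/RW1/US1/PS0)
  → PAGE_NOT_PRESENT  (1 entries read)
#3 VA=0xB8000000450 (r,user):
  lvl0: tbl 0x28, slot 23 ⇒ 0x4F000 (P0/RW0/US0/PS0)
  → PAGE_NOT_PRESENT  (1 entries read)
#4 VA=0xC03C0608027 (r,kernel):
  TLB hit vpn=0xC03C0608 → PA=0x32027
#5 VA=0x407C2818042 (w,user):
  lvl0: tbl 0x28, slot 8 ⇒ 0x34007 (P1/RW1/US1/PS0)
  lvl1: tbl 0x34, slot 31 ⇒ 0x36007 (P1/RW1/US1/PS0)
  lvl2: tbl 0x36, slot 20 ⇒ 0x3A007 (P1/RW1/US1/PS0)
  lvl3: tbl 0x3A, slot 24 ⇒ 0x3E003 (P1/RW1/US0/PS0)
  → PROTECTION_VIOLATION  (4 entries read)
#6 VA=0xC820360F5E5 (w,kernel):
  lvl0: tbl 0x28, slot 25 ⇒ 0x42007 (P1/RW1/US1/PS0)
  lvl1: tbl 0x42, slot 8 ⇒ 0x43007 (P1/RW1/US1/PS0)
  lvl2: tbl 0x43, slot 27 ⇒ 0x44007 (P1/RW1/US1/PS0)
  lvl3: tbl 0x44, slot 15 ⇒ 0x46007 (P1/RW1/US1/PS0)
  ⇒ phys 0x465E5  [4 reads]

Entries read for #2: 1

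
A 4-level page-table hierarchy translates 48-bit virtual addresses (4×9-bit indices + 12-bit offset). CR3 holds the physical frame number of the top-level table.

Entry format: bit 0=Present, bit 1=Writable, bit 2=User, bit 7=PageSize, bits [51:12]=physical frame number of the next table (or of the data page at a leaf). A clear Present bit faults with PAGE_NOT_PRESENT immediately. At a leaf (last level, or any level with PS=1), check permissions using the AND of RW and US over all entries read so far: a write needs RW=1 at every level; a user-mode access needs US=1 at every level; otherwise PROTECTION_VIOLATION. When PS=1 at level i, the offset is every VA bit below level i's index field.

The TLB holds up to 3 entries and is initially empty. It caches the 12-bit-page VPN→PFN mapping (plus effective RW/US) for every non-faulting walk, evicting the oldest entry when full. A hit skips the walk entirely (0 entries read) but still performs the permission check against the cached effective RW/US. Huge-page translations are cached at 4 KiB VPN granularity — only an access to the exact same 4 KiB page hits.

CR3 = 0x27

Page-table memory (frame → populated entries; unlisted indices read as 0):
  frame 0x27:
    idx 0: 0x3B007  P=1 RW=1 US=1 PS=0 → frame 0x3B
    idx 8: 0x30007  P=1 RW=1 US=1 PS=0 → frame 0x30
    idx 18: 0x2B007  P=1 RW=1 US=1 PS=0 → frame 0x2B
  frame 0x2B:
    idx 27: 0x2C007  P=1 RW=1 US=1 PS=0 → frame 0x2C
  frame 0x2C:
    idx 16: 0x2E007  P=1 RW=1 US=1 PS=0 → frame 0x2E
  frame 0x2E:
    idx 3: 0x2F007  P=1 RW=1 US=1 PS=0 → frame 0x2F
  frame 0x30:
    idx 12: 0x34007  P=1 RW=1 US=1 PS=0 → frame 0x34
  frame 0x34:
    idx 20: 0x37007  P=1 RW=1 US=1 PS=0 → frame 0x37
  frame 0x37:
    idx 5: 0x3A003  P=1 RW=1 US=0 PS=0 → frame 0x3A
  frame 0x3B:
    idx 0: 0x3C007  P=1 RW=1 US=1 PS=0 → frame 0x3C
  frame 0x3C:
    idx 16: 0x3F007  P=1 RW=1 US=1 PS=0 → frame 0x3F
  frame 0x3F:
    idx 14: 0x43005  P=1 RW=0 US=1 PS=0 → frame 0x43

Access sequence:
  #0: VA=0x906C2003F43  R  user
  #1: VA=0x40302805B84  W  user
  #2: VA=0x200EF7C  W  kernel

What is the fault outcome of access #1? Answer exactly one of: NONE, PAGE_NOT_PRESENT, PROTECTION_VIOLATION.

Walk each access:
#0 VA=0x906C2003F43 (r,user):
  lvl0: tbl 0x27, slot 18 ⇒ 0x2B007 (P1/RW1/US1/PS0)
  lvl1: tbl 0x2B, slot 27 ⇒ 0x2C007 (P1/RW1/US1/PS0)
  lvl2: tbl 0x2C, slot 16 ⇒ 0x2E007 (P1/RW1/US1/PS0)
  lvl3: tbl 0x2E, slot 3 ⇒ 0x2F007 (P1/RW1/US1/PS0)
  → PA=0x2FF43  (4 entries read)
#1 VA=0x40302805B84 (w,user):
  lvl0: tbl 0x27, slot 8 ⇒ 0x30007 (P1/RW1/US1/PS0)
  lvl1: tbl 0x30, slot 12 ⇒ 0x34007 (P1/RW1/US1/PS0)
  lvl2: tbl 0x34, slot 20 ⇒ 0x37007 (P1/RW1/US1/PS0)
  lvl3: tbl 0x37, slot 5 ⇒ 0x3A003 (P1/RW1/US0/PS0)
  ⇒ fault: PROTECTION_VIOLATION  — 4 lookups
#2 VA=0x200EF7C (w,kernel):
  lvl0: tbl 0x27, slot 0 ⇒ 0x3B007 (P1/RW1/US1/PS0)
  lvl1: tbl 0x3B, slot 0 ⇒ 0x3C007 (P1/RW1/US1/PS0)
  lvl2: tbl 0x3C, slot 16 ⇒ 0x3F007 (P1/RW1/US1/PS0)
  lvl3: tbl 0x3F, slot 14 ⇒ 0x43005 (P1/RW0/US1/PS0)
  ⇒ fault: PROTECTION_VIOLATION  — 4 lookups

Access #1 fault: PROTECTION_VIOLATION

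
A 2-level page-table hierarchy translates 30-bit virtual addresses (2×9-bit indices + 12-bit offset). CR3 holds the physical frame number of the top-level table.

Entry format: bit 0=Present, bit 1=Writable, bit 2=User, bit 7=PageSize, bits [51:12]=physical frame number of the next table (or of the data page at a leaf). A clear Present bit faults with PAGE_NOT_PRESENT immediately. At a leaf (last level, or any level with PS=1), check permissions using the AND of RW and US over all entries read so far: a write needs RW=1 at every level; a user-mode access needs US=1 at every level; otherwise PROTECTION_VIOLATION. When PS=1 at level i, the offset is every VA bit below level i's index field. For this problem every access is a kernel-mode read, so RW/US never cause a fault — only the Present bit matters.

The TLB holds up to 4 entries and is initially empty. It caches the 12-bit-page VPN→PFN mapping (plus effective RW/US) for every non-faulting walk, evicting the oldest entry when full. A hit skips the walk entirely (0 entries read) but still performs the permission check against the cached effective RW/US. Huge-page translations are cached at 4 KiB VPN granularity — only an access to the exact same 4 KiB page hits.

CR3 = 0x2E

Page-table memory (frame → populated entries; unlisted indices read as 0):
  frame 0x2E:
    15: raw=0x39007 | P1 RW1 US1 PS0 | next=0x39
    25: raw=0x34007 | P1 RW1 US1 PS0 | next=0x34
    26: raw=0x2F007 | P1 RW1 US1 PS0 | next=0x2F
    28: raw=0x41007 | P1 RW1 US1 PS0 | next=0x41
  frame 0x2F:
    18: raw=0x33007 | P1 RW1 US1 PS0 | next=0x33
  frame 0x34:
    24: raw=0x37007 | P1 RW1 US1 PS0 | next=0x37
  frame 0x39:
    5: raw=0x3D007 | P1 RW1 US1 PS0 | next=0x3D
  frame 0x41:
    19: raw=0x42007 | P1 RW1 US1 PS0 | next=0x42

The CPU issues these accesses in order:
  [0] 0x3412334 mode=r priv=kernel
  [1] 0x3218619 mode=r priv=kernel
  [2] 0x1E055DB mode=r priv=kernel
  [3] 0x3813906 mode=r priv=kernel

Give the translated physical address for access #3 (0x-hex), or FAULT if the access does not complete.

Trace:
#0 VA=0x3412334 (r,kernel):
  lvl0: tbl 0x2E, slot 26 ⇒ 0x2F007 (P1/RW1/US1/PS0)
  lvl1: tbl 0x2F, slot 18 ⇒ 0x33007 (P1/RW1/US1/PS0)
  ✓ 0x33334  — 2 lookups
#1 VA=0x3218619 (r,kernel):
  lvl0: tbl 0x2E, slot 25 ⇒ 0x34007 (P1/RW1/US1/PS0)
  lvl1: tbl 0x34, slot 24 ⇒ 0x37007 (P1/RW1/US1/PS0)
  ✓ 0x37619  — 2 lookups
#2 VA=0x1E055DB (r,kernel):
  lvl0: tbl 0x2E, slot 15 ⇒ 0x39007 (P1/RW1/US1/PS0)
  lvl1: tbl 0x39, slot 5 ⇒ 0x3D007 (P1/RW1/US1/PS0)
  ✓ 0x3D5DB  — 2 lookups
#3 VA=0x3813906 (r,kernel):
  lvl0: tbl 0x2E, slot 28 ⇒ 0x41007 (P1/RW1/US1/PS0)
  lvl1: tbl 0x41, slot 19 ⇒ 0x42007 (P1/RW1/US1/PS0)
  ✓ 0x42906  — 2 lookups

Access #3 PA: 0x42906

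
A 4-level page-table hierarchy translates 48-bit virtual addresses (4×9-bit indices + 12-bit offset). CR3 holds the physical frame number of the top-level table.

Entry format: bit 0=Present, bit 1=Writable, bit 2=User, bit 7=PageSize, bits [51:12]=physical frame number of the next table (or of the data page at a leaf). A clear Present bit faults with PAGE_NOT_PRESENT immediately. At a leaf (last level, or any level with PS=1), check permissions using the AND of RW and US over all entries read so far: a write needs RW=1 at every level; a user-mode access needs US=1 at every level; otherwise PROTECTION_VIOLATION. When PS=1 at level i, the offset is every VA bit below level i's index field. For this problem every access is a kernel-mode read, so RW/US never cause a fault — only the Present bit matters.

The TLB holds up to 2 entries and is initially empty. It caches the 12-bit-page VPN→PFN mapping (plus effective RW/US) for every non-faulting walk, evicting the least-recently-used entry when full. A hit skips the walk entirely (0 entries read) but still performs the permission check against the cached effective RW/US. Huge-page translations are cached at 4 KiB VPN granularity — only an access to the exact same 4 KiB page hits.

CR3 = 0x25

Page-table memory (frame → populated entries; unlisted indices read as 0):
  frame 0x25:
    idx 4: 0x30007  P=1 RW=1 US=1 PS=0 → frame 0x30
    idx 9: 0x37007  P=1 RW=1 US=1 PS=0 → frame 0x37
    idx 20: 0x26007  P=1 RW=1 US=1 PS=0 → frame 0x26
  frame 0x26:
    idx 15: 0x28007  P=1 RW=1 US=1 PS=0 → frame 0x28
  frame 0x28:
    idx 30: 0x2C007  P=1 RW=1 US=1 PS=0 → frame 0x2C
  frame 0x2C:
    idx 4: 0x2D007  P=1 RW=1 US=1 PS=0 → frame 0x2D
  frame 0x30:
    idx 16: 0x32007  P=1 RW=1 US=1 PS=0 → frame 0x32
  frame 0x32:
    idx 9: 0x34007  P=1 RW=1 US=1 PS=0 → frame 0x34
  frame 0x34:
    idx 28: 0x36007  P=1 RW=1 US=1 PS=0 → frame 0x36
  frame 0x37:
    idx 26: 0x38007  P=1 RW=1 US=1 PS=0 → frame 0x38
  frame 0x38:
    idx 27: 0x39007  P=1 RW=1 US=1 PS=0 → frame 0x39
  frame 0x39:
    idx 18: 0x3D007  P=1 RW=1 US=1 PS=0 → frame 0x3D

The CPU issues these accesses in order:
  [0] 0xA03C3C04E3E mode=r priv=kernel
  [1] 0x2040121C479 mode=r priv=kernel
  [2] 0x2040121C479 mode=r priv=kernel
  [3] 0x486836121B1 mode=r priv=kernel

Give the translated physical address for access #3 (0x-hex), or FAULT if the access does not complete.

Per-access translation:
#0 VA=0xA03C3C04E3E (r,kernel):
  L0: frame=0x25 idx=20 entry=0x26007 [P=1 RW=1 US=1 PS=0]
  L1: frame=0x26 idx=15 entry=0x28007 [P=1 RW=1 US=1 PS=0]
  L2: frame=0x28 idx=30 entry=0x2C007 [P=1 RW=1 US=1 PS=0]
  L3: frame=0x2C idx=4 entry=0x2D007 [P=1 RW=1 US=1 PS=0]
  ⇒ phys 0x2DE3E  [4 reads]
#1 VA=0x2040121C479 (r,kernel):
  L0: frame=0x25 idx=4 entry=0x30007 [P=1 RW=1 US=1 PS=0]
  L1: frame=0x30 idx=16 entry=0x32007 [P=1 RW=1 US=1 PS=0]
  L2: frame=0x32 idx=9 entry=0x34007 [P=1 RW=1 US=1 PS=0]
  L3: frame=0x34 idx=28 entry=0x36007 [P=1 RW=1 US=1 PS=0]
  ⇒ phys 0x36479  [4 reads]
#2 VA=0x2040121C479 (r,kernel):
  TLB hit vpn=0x2040121C → PA=0x36479
#3 VA=0x486836121B1 (r,kernel):
  L0: frame=0x25 idx=9 entry=0x37007 [P=1 RW=1 US=1 PS=0]
  L1: frame=0x37 idx=26 entry=0x38007 [P=1 RW=1 US=1 PS=0]
  L2: frame=0x38 idx=27 entry=0x39007 [P=1 RW=1 US=1 PS=0]
  L3: frame=0x39 idx=18 entry=0x3D007 [P=1 RW=1 US=1 PS=0]
  ⇒ phys 0x3D1B1  [4 reads]

Access #3 PA: 0x3D1B1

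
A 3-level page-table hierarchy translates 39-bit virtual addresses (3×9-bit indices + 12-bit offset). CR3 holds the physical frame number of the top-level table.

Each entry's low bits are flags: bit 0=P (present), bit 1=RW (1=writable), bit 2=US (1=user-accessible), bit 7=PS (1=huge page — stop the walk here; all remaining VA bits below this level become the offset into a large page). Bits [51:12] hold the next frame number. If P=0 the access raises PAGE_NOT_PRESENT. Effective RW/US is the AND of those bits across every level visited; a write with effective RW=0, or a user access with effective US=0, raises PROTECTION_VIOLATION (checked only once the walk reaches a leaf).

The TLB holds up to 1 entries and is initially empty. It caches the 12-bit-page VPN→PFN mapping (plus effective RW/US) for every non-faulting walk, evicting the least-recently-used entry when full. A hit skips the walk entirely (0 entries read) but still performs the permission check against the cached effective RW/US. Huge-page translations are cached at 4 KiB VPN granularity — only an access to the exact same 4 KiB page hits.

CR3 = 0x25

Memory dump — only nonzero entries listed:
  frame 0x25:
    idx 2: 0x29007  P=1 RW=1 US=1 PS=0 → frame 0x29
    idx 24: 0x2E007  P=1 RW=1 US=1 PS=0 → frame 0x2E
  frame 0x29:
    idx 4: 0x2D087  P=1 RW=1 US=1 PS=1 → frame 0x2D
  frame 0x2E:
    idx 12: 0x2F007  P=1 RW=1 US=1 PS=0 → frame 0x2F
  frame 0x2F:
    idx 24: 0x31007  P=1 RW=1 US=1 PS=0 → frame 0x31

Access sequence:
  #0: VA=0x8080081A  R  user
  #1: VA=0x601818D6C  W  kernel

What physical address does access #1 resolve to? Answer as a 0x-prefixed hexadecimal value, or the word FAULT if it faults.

Per-access translation:
#0 VA=0x8080081A (r,user):
  lvl0: tbl 0x25, slot 2 ⇒ 0x29007 (P1/RW1/US1/PS0)
  lvl1: tbl 0x29, slot 4 ⇒ 0x2D087 (P1/RW1/US1/PS1)
  ✓ 0x2D81A (huge @L1)  — 2 lookups
#1 VA=0x601818D6C (w,kernel):
  lvl0: tbl 0x25, slot 24 ⇒ 0x2E007 (P1/RW1/US1/PS0)
  lvl1: tbl 0x2E, slot 12 ⇒ 0x2F007 (P1/RW1/US1/PS0)
  lvl2: tbl 0x2F, slot 24 ⇒ 0x31007 (P1/RW1/US1/PS0)
  ✓ 0x31D6C  — 3 lookups

Access #1 PA: 0x31D6C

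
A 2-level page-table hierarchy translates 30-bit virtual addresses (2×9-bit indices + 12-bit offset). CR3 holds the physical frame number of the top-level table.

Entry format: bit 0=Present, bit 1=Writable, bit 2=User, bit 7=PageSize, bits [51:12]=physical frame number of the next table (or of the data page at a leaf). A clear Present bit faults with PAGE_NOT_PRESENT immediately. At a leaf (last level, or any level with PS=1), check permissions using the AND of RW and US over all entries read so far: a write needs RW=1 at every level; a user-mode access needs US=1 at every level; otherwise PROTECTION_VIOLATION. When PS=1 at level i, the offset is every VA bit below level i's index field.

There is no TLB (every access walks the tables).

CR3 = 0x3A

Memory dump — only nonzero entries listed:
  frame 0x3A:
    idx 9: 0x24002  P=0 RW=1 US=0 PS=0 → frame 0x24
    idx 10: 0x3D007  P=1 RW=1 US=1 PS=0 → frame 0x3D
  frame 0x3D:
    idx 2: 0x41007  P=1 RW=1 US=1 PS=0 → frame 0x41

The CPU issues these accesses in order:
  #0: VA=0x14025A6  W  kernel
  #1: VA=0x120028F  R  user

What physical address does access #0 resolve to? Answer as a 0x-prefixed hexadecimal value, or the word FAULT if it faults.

Walk each access:
#0 VA=0x14025A6 (w,kernel):
  lvl0: tbl 0x3A, slot 10 ⇒ 0x3D007 (P1/RW1/US1/PS0)
  lvl1: tbl 0x3D, slot 2 ⇒ 0x41007 (P1/RW1/US1/PS0)
  → PA=0x415A6  (2 entries read)
#1 VA=0x120028F (r,user):
  lvl0: tbl 0x3A, slot 9 ⇒ 0x24002 (P0/RW1/US0/PS0)
  ⇒ fault: PAGE_NOT_PRESENT  — 1 lookups

Access #0 PA: 0x415A6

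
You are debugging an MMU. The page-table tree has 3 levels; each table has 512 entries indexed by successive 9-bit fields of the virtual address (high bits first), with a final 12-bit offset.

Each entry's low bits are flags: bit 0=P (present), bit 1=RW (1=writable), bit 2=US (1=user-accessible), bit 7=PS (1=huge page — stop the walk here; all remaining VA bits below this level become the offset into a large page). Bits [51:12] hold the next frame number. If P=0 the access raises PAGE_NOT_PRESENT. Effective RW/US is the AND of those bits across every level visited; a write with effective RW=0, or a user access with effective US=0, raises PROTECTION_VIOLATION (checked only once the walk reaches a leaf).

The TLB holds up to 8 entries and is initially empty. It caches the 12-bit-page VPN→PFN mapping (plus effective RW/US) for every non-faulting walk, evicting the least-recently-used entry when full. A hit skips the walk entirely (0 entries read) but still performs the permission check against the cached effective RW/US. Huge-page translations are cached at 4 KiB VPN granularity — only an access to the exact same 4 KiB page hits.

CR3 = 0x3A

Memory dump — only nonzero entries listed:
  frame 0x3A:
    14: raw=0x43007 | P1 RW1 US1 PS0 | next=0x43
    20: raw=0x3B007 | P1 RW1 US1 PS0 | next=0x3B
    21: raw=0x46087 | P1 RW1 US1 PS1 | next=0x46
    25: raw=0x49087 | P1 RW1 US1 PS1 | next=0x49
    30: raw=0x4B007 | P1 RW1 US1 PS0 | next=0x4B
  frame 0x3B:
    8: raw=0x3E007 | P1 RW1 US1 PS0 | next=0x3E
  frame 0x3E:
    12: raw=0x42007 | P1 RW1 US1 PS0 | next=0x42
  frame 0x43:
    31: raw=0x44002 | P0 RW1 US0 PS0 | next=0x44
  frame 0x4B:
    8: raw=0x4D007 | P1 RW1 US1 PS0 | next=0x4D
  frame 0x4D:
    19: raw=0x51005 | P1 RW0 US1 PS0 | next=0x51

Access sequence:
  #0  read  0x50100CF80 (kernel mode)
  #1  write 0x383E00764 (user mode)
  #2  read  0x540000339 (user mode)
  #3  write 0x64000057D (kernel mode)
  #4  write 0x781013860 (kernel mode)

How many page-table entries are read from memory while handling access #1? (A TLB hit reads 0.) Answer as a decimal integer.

Walk each access:
#0 VA=0x50100CF80 (r,kernel):
  lvl0: tbl 0x3A, slot 20 ⇒ 0x3B007 (P1/RW1/US1/PS0)
  lvl1: tbl 0x3B, slot 8 ⇒ 0x3E007 (P1/RW1/US1/PS0)
  lvl2: tbl 0x3E, slot 12 ⇒ 0x42007 (P1/RW1/US1/PS0)
  → PA=0x42F80  (3 entries read)
#1 VA=0x383E00764 (w,user):
  lvl0: tbl 0x3A, slot 14 ⇒ 0x43007 (P1/RW1/US1/PS0)
  lvl1: tbl 0x43, slot 31 ⇒ 0x44002 (P0/RW1/US0/PS0)
  ✗ PAGE_NOT_PRESENT  [2 reads]
#2 VA=0x540000339 (r,user):
  lvl0: tbl 0x3A, slot 21 ⇒ 0x46087 (P1/RW1/US1/PS1)
  → PA=0x46339 (huge @L0)  (1 entries read)
#3 VA=0x64000057D (w,kernel):
  lvl0: tbl 0x3A, slot 25 ⇒ 0x49087 (P1/RW1/US1/PS1)
  → PA=0x4957D (huge @L0)  (1 entries read)
#4 VA=0x781013860 (w,kernel):
  lvl0: tbl 0x3A, slot 30 ⇒ 0x4B007 (P1/RW1/US1/PS0)
  lvl1: tbl 0x4B, slot 8 ⇒ 0x4D007 (P1/RW1/US1/PS0)
  lvl2: tbl 0x4D, slot 19 ⇒ 0x51005 (P1/RW0/US1/PS0)
  ✗ PROTECTION_VIOLATION  [3 reads]

Entries read for #1: 2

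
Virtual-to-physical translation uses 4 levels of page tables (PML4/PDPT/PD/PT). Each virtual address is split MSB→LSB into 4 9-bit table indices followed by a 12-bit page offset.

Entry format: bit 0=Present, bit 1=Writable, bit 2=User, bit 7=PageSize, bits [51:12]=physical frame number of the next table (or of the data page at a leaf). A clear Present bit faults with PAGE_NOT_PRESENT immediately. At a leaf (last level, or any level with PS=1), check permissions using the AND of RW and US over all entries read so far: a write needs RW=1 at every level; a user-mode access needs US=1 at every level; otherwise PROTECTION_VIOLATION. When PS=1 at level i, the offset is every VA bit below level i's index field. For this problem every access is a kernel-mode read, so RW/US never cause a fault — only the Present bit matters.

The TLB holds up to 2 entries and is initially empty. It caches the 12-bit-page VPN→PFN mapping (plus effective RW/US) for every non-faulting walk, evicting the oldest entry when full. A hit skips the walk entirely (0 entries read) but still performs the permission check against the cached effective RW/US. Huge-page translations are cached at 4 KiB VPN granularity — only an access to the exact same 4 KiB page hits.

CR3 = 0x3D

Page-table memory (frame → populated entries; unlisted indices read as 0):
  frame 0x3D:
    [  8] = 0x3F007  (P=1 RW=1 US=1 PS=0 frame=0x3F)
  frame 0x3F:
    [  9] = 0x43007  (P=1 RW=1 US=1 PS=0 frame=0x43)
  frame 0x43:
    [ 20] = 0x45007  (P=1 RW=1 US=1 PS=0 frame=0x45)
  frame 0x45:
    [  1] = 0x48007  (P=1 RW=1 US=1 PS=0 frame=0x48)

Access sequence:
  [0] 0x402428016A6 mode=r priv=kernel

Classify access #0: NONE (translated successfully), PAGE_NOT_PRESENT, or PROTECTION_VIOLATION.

Trace:
#0 VA=0x402428016A6 (r,kernel):
  lvl0: tbl 0x3D, slot 8 ⇒ 0x3F007 (P1/RW1/US1/PS0)
  lvl1: tbl 0x3F, slot 9 ⇒ 0x43007 (P1/RW1/US1/PS0)
  lvl2: tbl 0x43, slot 20 ⇒ 0x45007 (P1/RW1/US1/PS0)
  lvl3: tbl 0x45, slot 1 ⇒ 0x48007 (P1/RW1/US1/PS0)
  ✓ 0x486A6  — 4 lookups

Access #0 fault: NONE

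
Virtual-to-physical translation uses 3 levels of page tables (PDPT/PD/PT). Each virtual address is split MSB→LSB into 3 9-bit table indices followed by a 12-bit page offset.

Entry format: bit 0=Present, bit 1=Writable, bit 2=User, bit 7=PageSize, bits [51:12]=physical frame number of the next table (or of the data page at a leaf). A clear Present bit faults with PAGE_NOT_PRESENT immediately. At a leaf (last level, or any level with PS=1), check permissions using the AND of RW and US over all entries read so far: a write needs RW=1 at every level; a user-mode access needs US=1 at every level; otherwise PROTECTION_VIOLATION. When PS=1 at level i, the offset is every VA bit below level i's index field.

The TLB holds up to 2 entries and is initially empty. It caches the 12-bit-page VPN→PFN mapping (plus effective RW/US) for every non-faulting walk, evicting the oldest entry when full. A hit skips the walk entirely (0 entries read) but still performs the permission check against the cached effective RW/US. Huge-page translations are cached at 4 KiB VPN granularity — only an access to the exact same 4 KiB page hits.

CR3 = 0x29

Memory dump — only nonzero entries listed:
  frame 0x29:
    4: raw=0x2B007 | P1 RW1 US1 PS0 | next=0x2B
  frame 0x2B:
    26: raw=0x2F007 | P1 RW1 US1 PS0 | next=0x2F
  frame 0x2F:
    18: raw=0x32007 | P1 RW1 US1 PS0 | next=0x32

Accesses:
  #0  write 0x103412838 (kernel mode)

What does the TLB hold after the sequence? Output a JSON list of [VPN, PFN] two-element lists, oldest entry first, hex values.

Trace:
#0 VA=0x103412838 (w,kernel):
  lvl0: tbl 0x29, slot 4 ⇒ 0x2B007 (P1/RW1/US1/PS0)
  lvl1: tbl 0x2B, slot 26 ⇒ 0x2F007 (P1/RW1/US1/PS0)
  lvl2: tbl 0x2F, slot 18 ⇒ 0x32007 (P1/RW1/US1/PS0)
  ⇒ phys 0x32838  [3 reads]

TLB: [["0x103412", "0x32"]]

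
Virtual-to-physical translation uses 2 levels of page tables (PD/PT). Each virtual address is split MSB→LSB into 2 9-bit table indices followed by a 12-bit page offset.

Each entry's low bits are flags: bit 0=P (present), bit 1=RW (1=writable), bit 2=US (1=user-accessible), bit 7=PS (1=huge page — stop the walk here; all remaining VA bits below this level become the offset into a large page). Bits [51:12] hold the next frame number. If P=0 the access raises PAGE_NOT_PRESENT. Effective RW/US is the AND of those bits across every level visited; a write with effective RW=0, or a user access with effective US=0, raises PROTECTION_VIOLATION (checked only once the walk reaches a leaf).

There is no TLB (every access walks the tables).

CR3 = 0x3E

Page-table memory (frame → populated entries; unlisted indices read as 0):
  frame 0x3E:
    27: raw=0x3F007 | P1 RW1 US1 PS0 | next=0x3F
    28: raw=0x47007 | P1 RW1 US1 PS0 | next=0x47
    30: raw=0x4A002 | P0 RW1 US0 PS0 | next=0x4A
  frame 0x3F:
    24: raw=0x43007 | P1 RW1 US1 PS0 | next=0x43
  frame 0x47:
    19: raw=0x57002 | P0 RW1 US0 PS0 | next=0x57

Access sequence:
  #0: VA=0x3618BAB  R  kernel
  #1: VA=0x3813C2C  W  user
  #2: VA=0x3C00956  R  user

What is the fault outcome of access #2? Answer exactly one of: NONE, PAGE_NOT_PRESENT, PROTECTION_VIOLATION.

Per-access translation:
#0 VA=0x3618BAB (r,kernel):
  lvl0: tbl 0x3E, slot 27 ⇒ 0x3F007 (P1/RW1/US1/PS0)
  lvl1: tbl 0x3F, slot 24 ⇒ 0x43007 (P1/RW1/US1/PS0)
  ✓ 0x43BAB  — 2 lookups
#1 VA=0x3813C2C (w,user):
  lvl0: tbl 0x3E, slot 28 ⇒ 0x47007 (P1/RW1/US1/PS0)
  lvl1: tbl 0x47, slot 19 ⇒ 0x57002 (P0/RW1/US0/PS0)
  ✗ PAGE_NOT_PRESENT  [2 reads]
#2 VA=0x3C00956 (r,user):
  lvl0: tbl 0x3E, slot 30 ⇒ 0x4A002 (P0/RW1/US0/PS0)
  ✗ PAGE_NOT_PRESENT  [1 reads]

Access #2 fault: PAGE_NOT_PRESENT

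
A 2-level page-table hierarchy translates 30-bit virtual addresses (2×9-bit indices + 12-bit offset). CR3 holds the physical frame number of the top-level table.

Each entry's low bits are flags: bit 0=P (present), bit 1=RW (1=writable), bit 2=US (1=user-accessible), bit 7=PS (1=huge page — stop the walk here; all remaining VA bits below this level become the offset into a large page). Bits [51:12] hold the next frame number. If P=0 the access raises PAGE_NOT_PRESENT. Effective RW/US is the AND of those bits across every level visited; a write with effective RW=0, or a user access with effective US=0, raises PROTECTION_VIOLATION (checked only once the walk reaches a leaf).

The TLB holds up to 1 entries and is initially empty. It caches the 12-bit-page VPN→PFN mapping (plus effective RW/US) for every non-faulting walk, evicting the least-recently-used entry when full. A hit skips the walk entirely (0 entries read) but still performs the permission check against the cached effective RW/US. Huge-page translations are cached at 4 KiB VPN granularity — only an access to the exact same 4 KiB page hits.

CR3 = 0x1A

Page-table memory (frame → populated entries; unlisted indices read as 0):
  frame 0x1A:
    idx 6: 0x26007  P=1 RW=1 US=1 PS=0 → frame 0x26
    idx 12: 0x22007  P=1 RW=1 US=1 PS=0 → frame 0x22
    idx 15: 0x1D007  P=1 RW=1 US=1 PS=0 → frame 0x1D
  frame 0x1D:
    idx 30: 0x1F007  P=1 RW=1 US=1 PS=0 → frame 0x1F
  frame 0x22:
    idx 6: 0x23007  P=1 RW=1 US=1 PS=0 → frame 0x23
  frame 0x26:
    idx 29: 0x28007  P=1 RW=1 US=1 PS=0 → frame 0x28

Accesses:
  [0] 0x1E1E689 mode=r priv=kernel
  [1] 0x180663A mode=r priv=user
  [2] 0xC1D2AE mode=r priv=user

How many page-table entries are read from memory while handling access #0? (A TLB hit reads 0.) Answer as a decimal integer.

Per-access translation:
#0 VA=0x1E1E689 (r,kernel):
  lvl0: tbl 0x1A, slot 15 ⇒ 0x1D007 (P1/RW1/US1/PS0)
  lvl1: tbl 0x1D, slot 30 ⇒ 0x1F007 (P1/RW1/US1/PS0)
  ✓ 0x1F689  — 2 lookups
#1 VA=0x180663A (r,user):
  lvl0: tbl 0x1A, slot 12 ⇒ 0x22007 (P1/RW1/US1/PS0)
  lvl1: tbl 0x22, slot 6 ⇒ 0x23007 (P1/RW1/US1/PS0)
  ✓ 0x2363A  — 2 lookups
#2 VA=0xC1D2AE (r,user):
  lvl0: tbl 0x1A, slot 6 ⇒ 0x26007 (P1/RW1/US1/PS0)
  lvl1: tbl 0x26, slot 29 ⇒ 0x28007 (P1/RW1/US1/PS0)
  ✓ 0x282AE  — 2 lookups

Entries read for #0: 2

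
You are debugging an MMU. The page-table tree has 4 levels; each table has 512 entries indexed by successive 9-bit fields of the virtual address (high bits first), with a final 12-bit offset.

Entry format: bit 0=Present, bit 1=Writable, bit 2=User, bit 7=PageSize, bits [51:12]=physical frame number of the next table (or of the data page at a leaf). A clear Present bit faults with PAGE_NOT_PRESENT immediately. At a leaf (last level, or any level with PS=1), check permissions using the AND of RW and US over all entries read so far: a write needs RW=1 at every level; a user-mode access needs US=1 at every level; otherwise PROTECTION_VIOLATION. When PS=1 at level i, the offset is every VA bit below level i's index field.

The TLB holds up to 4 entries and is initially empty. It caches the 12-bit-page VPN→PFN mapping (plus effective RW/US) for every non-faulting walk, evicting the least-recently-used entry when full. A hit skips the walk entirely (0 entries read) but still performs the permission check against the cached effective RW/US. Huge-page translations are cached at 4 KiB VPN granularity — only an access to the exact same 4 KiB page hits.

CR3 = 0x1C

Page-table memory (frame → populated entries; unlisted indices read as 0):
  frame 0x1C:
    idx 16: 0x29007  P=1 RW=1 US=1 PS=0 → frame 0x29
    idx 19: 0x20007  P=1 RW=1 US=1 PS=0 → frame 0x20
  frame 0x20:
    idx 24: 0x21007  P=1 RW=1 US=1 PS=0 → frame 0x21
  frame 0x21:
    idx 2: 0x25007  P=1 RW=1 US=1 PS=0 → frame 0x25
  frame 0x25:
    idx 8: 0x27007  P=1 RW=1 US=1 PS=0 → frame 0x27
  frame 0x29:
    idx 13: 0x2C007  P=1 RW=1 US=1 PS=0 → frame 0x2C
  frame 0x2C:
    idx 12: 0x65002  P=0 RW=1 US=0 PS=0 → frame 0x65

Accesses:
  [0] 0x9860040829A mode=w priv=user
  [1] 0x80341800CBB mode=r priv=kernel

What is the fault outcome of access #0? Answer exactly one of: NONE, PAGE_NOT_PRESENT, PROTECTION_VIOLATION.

Walk each access:
#0 VA=0x9860040829A (w,user):
  [0] read 0x1C idx=19: raw=0x20007 flags P=1 W=1 U=1 S=0
  [1] read 0x20 idx=24: raw=0x21007 flags P=1 W=1 U=1 S=0
  [2] read 0x21 idx=2: raw=0x25007 flags P=1 W=1 U=1 S=0
  [3] read 0x25 idx=8: raw=0x27007 flags P=1 W=1 U=1 S=0
  ✓ 0x2729A  — 4 lookups
#1 VA=0x80341800CBB (r,kernel):
  [0] read 0x1C idx=16: raw=0x29007 flags P=1 W=1 U=1 S=0
  [1] read 0x29 idx=13: raw=0x2C007 flags P=1 W=1 U=1 S=0
  [2] read 0x2C idx=12: raw=0x65002 flags P=0 W=1 U=0 S=0
  ⇒ fault: PAGE_NOT_PRESENT  — 3 lookups

Access #0 fault: NONE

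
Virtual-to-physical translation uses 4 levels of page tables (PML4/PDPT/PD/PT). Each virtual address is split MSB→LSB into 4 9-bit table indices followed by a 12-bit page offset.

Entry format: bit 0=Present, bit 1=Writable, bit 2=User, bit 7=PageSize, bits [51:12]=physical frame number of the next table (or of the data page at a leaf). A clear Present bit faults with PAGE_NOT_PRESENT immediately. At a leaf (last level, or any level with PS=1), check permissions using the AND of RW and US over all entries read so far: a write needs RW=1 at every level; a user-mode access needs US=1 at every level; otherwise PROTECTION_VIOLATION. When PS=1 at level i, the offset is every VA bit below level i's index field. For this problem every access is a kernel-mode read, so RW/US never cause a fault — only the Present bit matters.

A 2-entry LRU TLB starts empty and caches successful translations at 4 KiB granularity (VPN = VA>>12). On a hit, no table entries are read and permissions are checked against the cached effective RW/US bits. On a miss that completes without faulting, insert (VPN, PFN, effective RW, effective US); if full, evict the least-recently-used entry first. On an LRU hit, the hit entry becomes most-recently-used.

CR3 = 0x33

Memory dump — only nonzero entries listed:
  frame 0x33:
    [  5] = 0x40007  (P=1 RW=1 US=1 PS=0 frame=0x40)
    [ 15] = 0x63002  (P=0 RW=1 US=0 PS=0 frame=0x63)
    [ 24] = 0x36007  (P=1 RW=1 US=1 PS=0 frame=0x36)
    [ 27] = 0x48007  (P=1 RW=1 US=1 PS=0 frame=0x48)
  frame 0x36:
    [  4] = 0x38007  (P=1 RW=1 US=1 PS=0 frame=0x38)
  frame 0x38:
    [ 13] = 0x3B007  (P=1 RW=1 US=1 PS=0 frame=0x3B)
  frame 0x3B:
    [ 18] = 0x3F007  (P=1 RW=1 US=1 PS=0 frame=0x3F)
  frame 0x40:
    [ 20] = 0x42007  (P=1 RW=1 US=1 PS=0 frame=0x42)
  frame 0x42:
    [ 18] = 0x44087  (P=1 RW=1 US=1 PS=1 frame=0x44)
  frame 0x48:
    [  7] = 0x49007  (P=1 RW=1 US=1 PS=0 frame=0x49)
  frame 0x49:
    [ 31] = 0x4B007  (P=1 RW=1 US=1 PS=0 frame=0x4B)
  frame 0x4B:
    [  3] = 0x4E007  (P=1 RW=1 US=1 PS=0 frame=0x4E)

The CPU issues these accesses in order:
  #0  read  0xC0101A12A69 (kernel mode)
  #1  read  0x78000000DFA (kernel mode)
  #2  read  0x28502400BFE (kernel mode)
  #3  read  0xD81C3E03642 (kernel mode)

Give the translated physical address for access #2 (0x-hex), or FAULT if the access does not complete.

Walk each access:
#0 VA=0xC0101A12A69 (r,kernel):
  L0: frame=0x33 idx=24 entry=0x36007 [P=1 RW=1 US=1 PS=0]
  L1: frame=0x36 idx=4 entry=0x38007 [P=1 RW=1 US=1 PS=0]
  L2: frame=0x38 idx=13 entry=0x3B007 [P=1 RW=1 US=1 PS=0]
  L3: frame=0x3B idx=18 entry=0x3F007 [P=1 RW=1 US=1 PS=0]
  ⇒ phys 0x3FA69  [4 reads]
#1 VA=0x78000000DFA (r,kernel):
  L0: frame=0x33 idx=15 entry=0x63002 [P=0 RW=1 US=0 PS=0]
  ⇒ fault: PAGE_NOT_PRESENT  — 1 lookups
#2 VA=0x28502400BFE (r,kernel):
  L0: frame=0x33 idx=5 entry=0x40007 [P=1 RW=1 US=1 PS=0]
  L1: frame=0x40 idx=20 entry=0x42007 [P=1 RW=1 US=1 PS=0]
  L2: frame=0x42 idx=18 entry=0x44087 [P=1 RW=1 US=1 PS=1]
  ⇒ phys 0x44BFE (huge @L2)  [3 reads]
#3 VA=0xD81C3E03642 (r,kernel):
  L0: frame=0x33 idx=27 entry=0x48007 [P=1 RW=1 US=1 PS=0]
  L1: frame=0x48 idx=7 entry=0x49007 [P=1 RW=1 US=1 PS=0]
  L2: frame=0x49 idx=31 entry=0x4B007 [P=1 RW=1 US=1 PS=0]
  L3: frame=0x4B idx=3 entry=0x4E007 [P=1 RW=1 US=1 PS=0]
  ⇒ phys 0x4E642  [4 reads]

Access #2 PA: 0x44BFE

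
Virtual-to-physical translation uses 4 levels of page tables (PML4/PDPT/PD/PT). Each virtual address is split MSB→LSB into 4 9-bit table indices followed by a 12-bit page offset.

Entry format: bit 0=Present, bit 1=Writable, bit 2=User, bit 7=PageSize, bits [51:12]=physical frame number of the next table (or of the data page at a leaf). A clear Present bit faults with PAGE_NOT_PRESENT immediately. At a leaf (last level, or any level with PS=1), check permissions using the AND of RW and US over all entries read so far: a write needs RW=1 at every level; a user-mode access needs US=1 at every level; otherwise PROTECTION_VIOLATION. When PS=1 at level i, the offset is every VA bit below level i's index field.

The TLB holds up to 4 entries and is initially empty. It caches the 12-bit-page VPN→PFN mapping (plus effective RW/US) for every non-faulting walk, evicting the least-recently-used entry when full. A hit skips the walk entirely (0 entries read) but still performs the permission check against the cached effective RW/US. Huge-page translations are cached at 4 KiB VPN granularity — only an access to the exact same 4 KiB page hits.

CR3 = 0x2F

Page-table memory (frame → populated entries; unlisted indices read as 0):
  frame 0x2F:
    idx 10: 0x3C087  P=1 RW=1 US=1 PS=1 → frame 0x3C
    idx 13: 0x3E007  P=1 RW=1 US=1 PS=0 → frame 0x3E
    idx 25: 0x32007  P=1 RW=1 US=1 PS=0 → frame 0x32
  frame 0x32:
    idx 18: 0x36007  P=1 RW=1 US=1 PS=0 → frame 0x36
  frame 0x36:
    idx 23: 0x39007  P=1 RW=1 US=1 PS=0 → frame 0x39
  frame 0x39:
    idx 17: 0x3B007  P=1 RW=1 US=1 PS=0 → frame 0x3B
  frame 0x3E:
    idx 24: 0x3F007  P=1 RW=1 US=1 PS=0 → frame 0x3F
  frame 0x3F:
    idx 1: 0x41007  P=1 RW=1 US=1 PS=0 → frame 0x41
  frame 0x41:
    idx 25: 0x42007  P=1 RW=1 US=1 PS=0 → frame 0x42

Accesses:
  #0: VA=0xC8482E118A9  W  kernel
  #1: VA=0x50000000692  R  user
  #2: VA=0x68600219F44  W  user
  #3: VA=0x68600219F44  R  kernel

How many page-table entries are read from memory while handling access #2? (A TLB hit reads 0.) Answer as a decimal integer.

Per-access translation:
#0 VA=0xC8482E118A9 (w,kernel):
  [0] read 0x2F idx=25: raw=0x32007 flags P=1 W=1 U=1 S=0
  [1] read 0x32 idx=18: raw=0x36007 flags P=1 W=1 U=1 S=0
  [2] read 0x36 idx=23: raw=0x39007 flags P=1 W=1 U=1 S=0
  [3] read 0x39 idx=17: raw=0x3B007 flags P=1 W=1 U=1 S=0
  ⇒ phys 0x3B8A9  [4 reads]
#1 VA=0x50000000692 (r,user):
  [0] read 0x2F idx=10: raw=0x3C087 flags P=1 W=1 U=1 S=1
  ⇒ phys 0x3C692 (huge @L0)  [1 reads]
#2 VA=0x68600219F44 (w,user):
  [0] read 0x2F idx=13: raw=0x3E007 flags P=1 W=1 U=1 S=0
  [1] read 0x3E idx=24: raw=0x3F007 flags P=1 W=1 U=1 S=0
  [2] read 0x3F idx=1: raw=0x41007 flags P=1 W=1 U=1 S=0
  [3] read 0x41 idx=25: raw=0x42007 flags P=1 W=1 U=1 S=0
  ⇒ phys 0x42F44  [4 reads]
#3 VA=0x68600219F44 (r,kernel):
  TLB hit vpn=0x68600219 → PA=0x42F44

Entries read for #2: 4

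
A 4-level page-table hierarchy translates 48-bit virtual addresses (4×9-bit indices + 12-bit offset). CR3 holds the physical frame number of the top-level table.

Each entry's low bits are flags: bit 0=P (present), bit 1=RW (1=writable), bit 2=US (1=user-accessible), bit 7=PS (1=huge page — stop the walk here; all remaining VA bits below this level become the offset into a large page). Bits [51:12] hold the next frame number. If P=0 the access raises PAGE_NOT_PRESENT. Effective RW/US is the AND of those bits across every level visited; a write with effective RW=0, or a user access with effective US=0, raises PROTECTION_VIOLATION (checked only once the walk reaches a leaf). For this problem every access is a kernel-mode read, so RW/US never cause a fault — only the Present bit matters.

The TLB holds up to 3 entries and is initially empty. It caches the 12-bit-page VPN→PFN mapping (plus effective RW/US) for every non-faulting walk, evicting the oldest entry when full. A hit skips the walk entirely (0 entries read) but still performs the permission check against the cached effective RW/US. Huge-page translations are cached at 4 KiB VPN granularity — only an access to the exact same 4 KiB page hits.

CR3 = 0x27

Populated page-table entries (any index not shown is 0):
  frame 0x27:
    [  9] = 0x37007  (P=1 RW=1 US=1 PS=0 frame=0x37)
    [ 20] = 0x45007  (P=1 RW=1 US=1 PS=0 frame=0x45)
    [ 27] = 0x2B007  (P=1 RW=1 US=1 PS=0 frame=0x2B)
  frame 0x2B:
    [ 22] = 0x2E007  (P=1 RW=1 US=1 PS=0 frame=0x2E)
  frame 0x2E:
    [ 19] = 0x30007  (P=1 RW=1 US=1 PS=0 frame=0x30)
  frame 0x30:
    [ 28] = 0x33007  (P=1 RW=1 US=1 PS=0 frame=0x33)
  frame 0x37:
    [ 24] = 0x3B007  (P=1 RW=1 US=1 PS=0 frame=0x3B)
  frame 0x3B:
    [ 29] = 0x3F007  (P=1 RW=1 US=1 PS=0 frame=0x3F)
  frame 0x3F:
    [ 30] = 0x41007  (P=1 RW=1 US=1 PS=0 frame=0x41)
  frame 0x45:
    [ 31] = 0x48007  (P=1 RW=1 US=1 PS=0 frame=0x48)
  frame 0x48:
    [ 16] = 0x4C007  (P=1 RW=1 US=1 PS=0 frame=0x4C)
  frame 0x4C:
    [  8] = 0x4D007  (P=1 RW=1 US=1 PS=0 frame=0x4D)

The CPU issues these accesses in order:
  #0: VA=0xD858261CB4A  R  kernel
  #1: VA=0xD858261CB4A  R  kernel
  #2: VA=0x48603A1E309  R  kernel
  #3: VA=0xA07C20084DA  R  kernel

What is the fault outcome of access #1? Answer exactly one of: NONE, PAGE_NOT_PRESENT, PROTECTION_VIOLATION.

Trace:
#0 VA=0xD858261CB4A (r,kernel):
  L0 @0x27[27] → 0x2B007  P=1,RW=1,US=1,PS=0
  L1 @0x2B[22] → 0x2E007  P=1,RW=1,US=1,PS=0
  L2 @0x2E[19] → 0x30007  P=1,RW=1,US=1,PS=0
  L3 @0x30[28] → 0x33007  P=1,RW=1,US=1,PS=0
  ✓ 0x33B4A  — 4 lookups
#1 VA=0xD858261CB4A (r,kernel):
  TLB hit vpn=0xD858261C → PA=0x33B4A
#2 VA=0x48603A1E309 (r,kernel):
  L0 @0x27[9] → 0x37007  P=1,RW=1,US=1,PS=0
  L1 @0x37[24] → 0x3B007  P=1,RW=1,US=1,PS=0
  L2 @0x3B[29] → 0x3F007  P=1,RW=1,US=1,PS=0
  L3 @0x3F[30] → 0x41007  P=1,RW=1,US=1,PS=0
  ✓ 0x41309  — 4 lookups
#3 VA=0xA07C20084DA (r,kernel):
  L0 @0x27[20] → 0x45007  P=1,RW=1,US=1,PS=0
  L1 @0x45[31] → 0x48007  P=1,RW=1,US=1,PS=0
  L2 @0x48[16] → 0x4C007  P=1,RW=1,US=1,PS=0
  L3 @0x4C[8] → 0x4D007  P=1,RW=1,US=1,PS=0
  ✓ 0x4D4DA  — 4 lookups

Access #1 fault: NONE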